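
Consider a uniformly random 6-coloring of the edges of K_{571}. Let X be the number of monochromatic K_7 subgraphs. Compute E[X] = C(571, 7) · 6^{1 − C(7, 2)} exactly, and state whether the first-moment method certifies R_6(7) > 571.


E[X] = C(571, 7) · 6^{1 − 21} = 3784329711421830 · 6^{−20} = 3784329711421830/3656158440062976.
As a reduced fraction: E[X] = 70080179841145/67706637778944 ≈ 1.0350563.
Is E[X] < 1? NO.
Since E[X] ≥ 1, the first-moment bound is inconclusive at n = 571; it does NOT by itself certify R_6(7) > 571.

E[X] = 70080179841145/67706637778944 ≈ 1.0350563; E[X] ≥ 1; first-moment method inconclusive here.


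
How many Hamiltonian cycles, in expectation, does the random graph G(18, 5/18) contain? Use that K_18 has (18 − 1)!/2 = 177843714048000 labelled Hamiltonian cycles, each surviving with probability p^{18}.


K_18 has (18 − 1)!/2 = 177843714048000 labelled Hamiltonian cycles.
For each such Hamiltonian cycle H, let X_H = 1 if all 18 edges of H are present in G. Then P[X_H = 1] = p^{18} = (5/18)^{18} = 3814697265625/39346408075296537575424.
By linearity of expectation: E[X] = Σ_H E[X_H] = 177843714048000 · p^{18} = 177843714048000 · 3814697265625/39346408075296537575424 = 56800365447998046875/3294258113514384.
Numerically: E[X] ≈ 1.724e+04.

E[X] = 177843714048000 · (5/18)^{18} = 56800365447998046875/3294258113514384 ≈ 1.724e+04.


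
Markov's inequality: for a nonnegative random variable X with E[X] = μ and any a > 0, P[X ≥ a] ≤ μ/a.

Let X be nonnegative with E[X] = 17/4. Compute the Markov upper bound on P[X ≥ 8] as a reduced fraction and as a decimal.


μ = E[X] = 17/4, a = 8.
Markov: P[X ≥ 8] ≤ μ/a = (17/4)/8 = 17/32.
Numerically: ≈ 0.5312.
(Since a = 8 > μ = 4.2500, the bound 17/32 is < 1 and informative.)

P[X ≥ 8] ≤ 17/32 ≈ 0.5312.


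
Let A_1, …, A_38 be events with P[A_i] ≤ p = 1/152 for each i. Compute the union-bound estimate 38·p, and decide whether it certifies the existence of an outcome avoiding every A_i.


Union bound: P[∪_{i=1}^{38} A_i] ≤ Σ_i P[A_i] ≤ 38·p = 38·(1/152) = 1/4.
Numerically: 1/4 ≈ 0.2500000.
Is 1/4 < 1? YES.
Since P[∪ A_i] ≤ 1/4 < 1, the complement has P[∩ A_i^c] ≥ 1 − 1/4 = 3/4 > 0, so some outcome avoids every A_i.

38·p = 1/4 ≈ 0.2500000; existence CERTIFIED by the union bound.


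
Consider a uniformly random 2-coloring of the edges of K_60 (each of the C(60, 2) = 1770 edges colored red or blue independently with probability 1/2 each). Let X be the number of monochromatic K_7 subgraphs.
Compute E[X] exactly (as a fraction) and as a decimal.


Let X = Σ_S X_S over the C(60, 7) = 386206920 subsets S of size 7, where X_S = 1 if the K_7 on S is monochromatic.
For a fixed S, the K_7 on S has C(7, 2) = 21 edges. P[all 21 edges red] = (1/2)^21, and likewise for blue, so P[monochromatic] = 2·(1/2)^21 = 2^{1 − 21} = 1/1048576.
Summing: E[X] = C(60, 7) · 2^{1 − 21} = 386206920 · 1/1048576 = 48275865/131072.
Numerically: E[X] ≈ 368.315620.

E[X] = C(60,7)·2^(1−C(7,2)) = 48275865/131072 ≈ 368.315620.


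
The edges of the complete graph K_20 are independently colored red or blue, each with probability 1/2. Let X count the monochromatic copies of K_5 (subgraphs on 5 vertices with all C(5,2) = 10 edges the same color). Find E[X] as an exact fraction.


Let X = Σ_S X_S over the C(20, 5) = 15504 subsets S of size 5, where X_S = 1 if the K_5 on S is monochromatic.
For a fixed S, the K_5 on S has C(5, 2) = 10 edges. P[all 10 edges red] = (1/2)^10, and likewise for blue, so P[monochromatic] = 2·(1/2)^10 = 2^{1 − 10} = 1/512.
By linearity: E[X] = C(20, 5) · 2^{1 − 10} = 15504 · 1/512 = 969/32.
Numerically: E[X] ≈ 30.2812.

E[X] = C(20,5)·2^(1−C(5,2)) = 969/32 ≈ 30.2812.


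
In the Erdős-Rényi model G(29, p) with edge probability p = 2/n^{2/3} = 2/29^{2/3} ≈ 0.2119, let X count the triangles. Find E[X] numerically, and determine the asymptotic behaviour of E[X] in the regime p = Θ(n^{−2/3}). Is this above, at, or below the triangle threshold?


Number of potential triangles: C(29, 3) = 3654.
Each occurs with probability p³ ≈ (0.2119)³ ≈ 9.512485e-03.
By linearity: E[X] = C(29, 3)·p³ ≈ 3654 · 9.512485e-03 ≈ 34.7586.
Since α = 2/3 < 1, p = c/n^{2/3} ≫ 1/n is above the triangle threshold p ~ 1/n. Asymptotically E[X] ~ (c³/6)·n^{3(1−α)} = (2³/6)·n^{1} → ∞; triangles are abundant w.h.p.

E[X] ≈ 34.7586; in regime p = Θ(1/n^{2/3}) E[X] diverges (above the triangle threshold p ~ 1/n).


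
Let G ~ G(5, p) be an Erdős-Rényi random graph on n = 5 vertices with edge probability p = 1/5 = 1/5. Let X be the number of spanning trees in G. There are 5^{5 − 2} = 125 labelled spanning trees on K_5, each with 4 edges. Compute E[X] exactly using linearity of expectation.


K_5 has 5^{5 − 2} = 125 labelled spanning trees.
For each such spanning tree H, let X_H = 1 if all 4 edges of H are present in G. Then P[X_H = 1] = p^{4} = (1/5)^{4} = 1/625.
By linearity of expectation: E[X] = Σ_H E[X_H] = 125 · p^{4} = 125 · 1/625 = 1/5.
Numerically: E[X] ≈ 0.2.

E[X] = 125 · (1/5)^{4} = 1/5 ≈ 0.2.


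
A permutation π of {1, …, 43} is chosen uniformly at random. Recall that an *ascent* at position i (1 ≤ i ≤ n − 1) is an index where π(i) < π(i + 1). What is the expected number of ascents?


Write X = Σ X_I over i = 1, …, 42, with X_I the indicator of one ascent.
There are 42 indicators.
For each fixed i, the pair (π(i), π(i+1)) is a uniformly random ordered pair of distinct values from {1, …, 43}; by symmetry P[π(i) < π(i+1)] = 1/2.
By linearity: E[X] = 42 · (1/2) = (43 − 1) · (1/2) = 21 ≈ 21.000.

E[X] = 21 = 21.000.


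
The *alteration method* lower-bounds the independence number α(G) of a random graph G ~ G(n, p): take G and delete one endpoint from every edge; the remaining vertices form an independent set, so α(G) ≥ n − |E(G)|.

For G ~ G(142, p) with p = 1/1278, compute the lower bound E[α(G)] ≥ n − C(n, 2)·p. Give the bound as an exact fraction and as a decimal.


E[|E(G)|] = C(142, 2)·p = 10011 · (1/1278) = 47/6.
E[α(G)] ≥ n − E[|E(G)|] = 142 − 47/6 = 805/6.
Numerically: ≈ 134.166667.
(This is only a lower bound; the true E[α(G)] may be larger.)

E[α(G)] ≥ 805/6 ≈ 134.166667.


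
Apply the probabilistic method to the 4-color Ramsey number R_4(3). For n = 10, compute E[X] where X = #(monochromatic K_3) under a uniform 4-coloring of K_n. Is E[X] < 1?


E[X] = C(10, 3) · 4^{1 − 3} = 120 · 4^{−2} = 120/16.
As a reduced fraction: E[X] = 15/2 ≈ 7.50000.
Is E[X] < 1? NO.
Since E[X] ≥ 1, the first-moment bound is inconclusive at n = 10; it does NOT by itself certify R_4(3) > 10.

E[X] = 15/2 ≈ 7.50000; E[X] ≥ 1; first-moment method inconclusive here.


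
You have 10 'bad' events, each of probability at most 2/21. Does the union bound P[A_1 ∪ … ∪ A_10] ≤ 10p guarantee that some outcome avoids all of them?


Union bound: P[∪_{i=1}^{10} A_i] ≤ Σ_i P[A_i] ≤ 10·p = 10·(2/21) = 20/21.
Numerically: 20/21 ≈ 0.9524.
Is 20/21 < 1? YES.
Since P[∪ A_i] ≤ 20/21 < 1, the complement has P[∩ A_i^c] ≥ 1 − 20/21 = 1/21 > 0, so some outcome avoids every A_i.

10·p = 20/21 ≈ 0.9524; existence CERTIFIED by the union bound.


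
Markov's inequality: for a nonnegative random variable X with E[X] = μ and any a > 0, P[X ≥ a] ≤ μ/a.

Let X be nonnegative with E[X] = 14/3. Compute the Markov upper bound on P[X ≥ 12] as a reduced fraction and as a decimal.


μ = E[X] = 14/3, a = 12.
Markov: P[X ≥ 12] ≤ μ/a = (14/3)/12 = 7/18.
Numerically: ≈ 0.38889.
(Since a = 12 > μ = 4.66667, the bound 7/18 is < 1 and informative.)

P[X ≥ 12] ≤ 7/18 ≈ 0.38889.


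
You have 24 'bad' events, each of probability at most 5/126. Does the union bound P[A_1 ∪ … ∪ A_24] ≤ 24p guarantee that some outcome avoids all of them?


Union bound: P[∪_{i=1}^{24} A_i] ≤ Σ_i P[A_i] ≤ 24·p = 24·(5/126) = 20/21.
Numerically: 20/21 ≈ 0.952.
Is 20/21 < 1? YES.
Since P[∪ A_i] ≤ 20/21 < 1, the complement has P[∩ A_i^c] ≥ 1 − 20/21 = 1/21 > 0, so some outcome avoids every A_i.

24·p = 20/21 ≈ 0.952; existence CERTIFIED by the union bound.


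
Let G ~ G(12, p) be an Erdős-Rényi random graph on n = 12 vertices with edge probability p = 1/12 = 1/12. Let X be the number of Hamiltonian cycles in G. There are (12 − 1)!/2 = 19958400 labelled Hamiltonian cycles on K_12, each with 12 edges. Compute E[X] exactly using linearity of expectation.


K_12 has (12 − 1)!/2 = 19958400 labelled Hamiltonian cycles.
For each such Hamiltonian cycle H, let X_H = 1 if all 12 edges of H are present in G. Then P[X_H = 1] = p^{12} = (1/12)^{12} = 1/8916100448256.
By linearity of expectation: E[X] = Σ_H E[X_H] = 19958400 · p^{12} = 19958400 · 1/8916100448256 = 1925/859963392.
Numerically: E[X] ≈ 2.24e-06.

E[X] = 19958400 · (1/12)^{12} = 1925/859963392 ≈ 2.24e-06.


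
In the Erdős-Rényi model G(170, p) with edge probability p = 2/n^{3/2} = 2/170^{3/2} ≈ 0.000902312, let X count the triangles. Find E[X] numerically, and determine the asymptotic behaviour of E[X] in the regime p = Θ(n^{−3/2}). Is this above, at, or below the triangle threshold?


Number of potential triangles: C(170, 3) = 804440.
Each occurs with probability p³ ≈ (0.000902312)³ ≈ 7.34631998e-10.
By linearity: E[X] = C(170, 3)·p³ ≈ 804440 · 7.34631998e-10 ≈ 0.000591.
Since α = 3/2 > 1, p = c/n^{3/2} = o(1/n) is below the triangle threshold p ~ 1/n. Asymptotically E[X] ~ (c³/6)·n^{3(1−α)} = (2³/6)·n^{-1.5} → 0, so by Markov's inequality G has no triangles w.h.p.

E[X] ≈ 0.000591; in regime p = Θ(1/n^{3/2}) E[X] tends to 0 (below the triangle threshold p ~ 1/n).


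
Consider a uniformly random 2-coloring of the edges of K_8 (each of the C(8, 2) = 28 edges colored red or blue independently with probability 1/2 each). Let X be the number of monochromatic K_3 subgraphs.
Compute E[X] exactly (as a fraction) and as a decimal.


Let X = Σ_S X_S over the C(8, 3) = 56 subsets S of size 3, where X_S = 1 if the K_3 on S is monochromatic.
For a fixed S, the K_3 on S has C(3, 2) = 3 edges. P[all 3 edges red] = (1/2)^3, and likewise for blue, so P[monochromatic] = 2·(1/2)^3 = 2^{1 − 3} = 1/4.
By linearity: E[X] = C(8, 3) · 2^{1 − 3} = 56 · 1/4 = 14.
Numerically: E[X] ≈ 14.000.

E[X] = C(8,3)·2^(1−C(3,2)) = 14 ≈ 14.000.


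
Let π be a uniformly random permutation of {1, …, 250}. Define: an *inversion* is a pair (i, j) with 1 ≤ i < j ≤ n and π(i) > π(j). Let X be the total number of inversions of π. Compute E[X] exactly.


Write X = Σ X_I over the C(250, 2) = 31125 pairs i < j, with X_I the indicator of one inversion.
There are 31125 indicators.
For each fixed pair i < j, the values π(i) and π(j) are two distinct elements of {1, …, 250} in uniformly random order; by symmetry P[π(i) > π(j)] = 1/2.
By linearity: E[X] = 31125 · (1/2) = C(250, 2) · (1/2) = 31125/2 = 31125/2 ≈ 15562.500000.

E[X] = 31125/2 = 15562.500000.


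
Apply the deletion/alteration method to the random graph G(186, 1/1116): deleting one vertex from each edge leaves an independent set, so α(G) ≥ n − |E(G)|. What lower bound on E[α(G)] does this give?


E[|E(G)|] = C(186, 2)·p = 17205 · (1/1116) = 185/12.
E[α(G)] ≥ n − E[|E(G)|] = 186 − 185/12 = 2047/12.
Numerically: ≈ 170.583333.
(This is only a lower bound; the true E[α(G)] may be larger.)

E[α(G)] ≥ 2047/12 ≈ 170.583333.


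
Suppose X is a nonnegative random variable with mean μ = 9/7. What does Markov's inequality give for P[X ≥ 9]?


μ = E[X] = 9/7, a = 9.
Markov: P[X ≥ 9] ≤ μ/a = (9/7)/9 = 1/7.
Numerically: ≈ 0.1429.
(Since a = 9 > μ = 1.2857, the bound 1/7 is < 1 and informative.)

P[X ≥ 9] ≤ 1/7 ≈ 0.1429.


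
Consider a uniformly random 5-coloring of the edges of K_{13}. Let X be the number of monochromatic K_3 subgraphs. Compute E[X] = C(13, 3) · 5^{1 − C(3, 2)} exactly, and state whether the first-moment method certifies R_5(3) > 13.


E[X] = C(13, 3) · 5^{1 − 3} = 286 · 5^{−2} = 286/25.
As a reduced fraction: E[X] = 286/25 ≈ 11.440.
Is E[X] < 1? NO.
Since E[X] ≥ 1, the first-moment bound is inconclusive at n = 13; it does NOT by itself certify R_5(3) > 13.

E[X] = 286/25 ≈ 11.440; E[X] ≥ 1; first-moment method inconclusive here.


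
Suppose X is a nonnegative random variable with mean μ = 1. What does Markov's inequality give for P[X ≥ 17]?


μ = E[X] = 1, a = 17.
Markov: P[X ≥ 17] ≤ μ/a = (1)/17 = 1/17.
Numerically: ≈ 0.059.
(Since a = 17 > μ = 1.000, the bound 1/17 is < 1 and informative.)

P[X ≥ 17] ≤ 1/17 ≈ 0.059.


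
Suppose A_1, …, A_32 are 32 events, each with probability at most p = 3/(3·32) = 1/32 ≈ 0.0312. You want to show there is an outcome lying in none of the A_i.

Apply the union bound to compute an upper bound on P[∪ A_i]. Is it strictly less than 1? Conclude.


Union bound: P[∪_{i=1}^{32} A_i] ≤ Σ_i P[A_i] ≤ 32·p = 32·(1/32) = 1.
Numerically: 1 ≈ 1.0000.
Is 1 < 1? NO.
Since the bound 1 is ≥ 1, the union bound is uninformative here; it does NOT by itself certify existence.

32·p = 1 ≈ 1.0000; existence NOT certified by the union bound.


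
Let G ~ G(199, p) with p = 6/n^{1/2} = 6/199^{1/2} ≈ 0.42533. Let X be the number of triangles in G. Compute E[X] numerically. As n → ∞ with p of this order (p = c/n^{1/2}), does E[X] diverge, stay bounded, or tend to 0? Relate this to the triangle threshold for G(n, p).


Number of potential triangles: C(199, 3) = 1293699.
Each occurs with probability p³ ≈ (0.42533)³ ≈ 7.6943890e-02.
By linearity: E[X] = C(199, 3)·p³ ≈ 1293699 · 7.6943890e-02 ≈ 99542.23302.
Since α = 1/2 < 1, p = c/n^{1/2} ≫ 1/n is above the triangle threshold p ~ 1/n. Asymptotically E[X] ~ (c³/6)·n^{3(1−α)} = (6³/6)·n^{1.5} → ∞; triangles are abundant w.h.p.

E[X] ≈ 99542.23302; in regime p = Θ(1/n^{1/2}) E[X] diverges (above the triangle threshold p ~ 1/n).


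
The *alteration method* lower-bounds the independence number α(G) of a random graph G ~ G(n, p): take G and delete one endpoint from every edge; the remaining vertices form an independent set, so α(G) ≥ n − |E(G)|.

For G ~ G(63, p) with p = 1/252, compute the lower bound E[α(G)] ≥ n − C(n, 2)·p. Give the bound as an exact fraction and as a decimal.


E[|E(G)|] = C(63, 2)·p = 1953 · (1/252) = 31/4.
E[α(G)] ≥ n − E[|E(G)|] = 63 − 31/4 = 221/4.
Numerically: ≈ 55.250.
(This is only a lower bound; the true E[α(G)] may be larger.)

E[α(G)] ≥ 221/4 ≈ 55.250.


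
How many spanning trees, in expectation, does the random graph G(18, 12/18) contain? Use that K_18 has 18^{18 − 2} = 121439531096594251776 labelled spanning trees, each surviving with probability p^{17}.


K_18 has 18^{18 − 2} = 121439531096594251776 labelled spanning trees.
For each such spanning tree H, let X_H = 1 if all 17 edges of H are present in G. Then P[X_H = 1] = p^{17} = (2/3)^{17} = 131072/129140163.
By linearity: E[X] = Σ_H E[X_H] = 121439531096594251776 · p^{17} = 121439531096594251776 · 131072/129140163 = 123256172596690944.
Numerically: E[X] ≈ 1.23256e+17.

E[X] = 121439531096594251776 · (2/3)^{17} = 123256172596690944 ≈ 1.23256e+17.


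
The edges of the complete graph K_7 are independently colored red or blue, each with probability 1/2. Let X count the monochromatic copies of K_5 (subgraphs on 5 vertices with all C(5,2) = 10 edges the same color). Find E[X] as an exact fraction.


Let X = Σ_S X_S over the C(7, 5) = 21 subsets S of size 5, where X_S = 1 if the K_5 on S is monochromatic.
For a fixed S, the K_5 on S has C(5, 2) = 10 edges. P[all 10 edges red] = (1/2)^10, and likewise for blue, so P[monochromatic] = 2·(1/2)^10 = 2^{1 − 10} = 1/512.
By linearity of expectation: E[X] = C(7, 5) · 2^{1 − 10} = 21 · 1/512 = 21/512.
Numerically: E[X] ≈ 0.041.

E[X] = C(7,5)·2^(1−C(5,2)) = 21/512 ≈ 0.041.


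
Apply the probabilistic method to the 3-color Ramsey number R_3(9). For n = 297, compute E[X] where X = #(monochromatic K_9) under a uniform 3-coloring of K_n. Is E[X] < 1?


E[X] = C(297, 9) · 3^{1 − 36} = 43842345008337645 · 3^{−35} = 43842345008337645/50031545098999707.
As a reduced fraction: E[X] = 14614115002779215/16677181699666569 ≈ 0.876294.
Is E[X] < 1? YES.
Since E[X] < 1, there exists a 3-coloring of K_{297} with no monochromatic K_9; hence R_3(9) > 297.

E[X] = 14614115002779215/16677181699666569 ≈ 0.876294; E[X] < 1, so R_3(9) > 297.


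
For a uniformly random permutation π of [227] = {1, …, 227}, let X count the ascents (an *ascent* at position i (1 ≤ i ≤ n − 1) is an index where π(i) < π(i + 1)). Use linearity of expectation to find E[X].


Write X = Σ X_I over i = 1, …, 226, with X_I the indicator of one ascent.
There are 226 indicators.
For each fixed i, the pair (π(i), π(i+1)) is a uniformly random ordered pair of distinct values from {1, …, 227}; by symmetry P[π(i) < π(i+1)] = 1/2.
By linearity: E[X] = 226 · (1/2) = (227 − 1) · (1/2) = 113 ≈ 113.00000.

E[X] = 113 = 113.00000.


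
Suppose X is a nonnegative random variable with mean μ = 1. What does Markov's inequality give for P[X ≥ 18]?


μ = E[X] = 1, a = 18.
Markov: P[X ≥ 18] ≤ μ/a = (1)/18 = 1/18.
Numerically: ≈ 0.05556.
(Since a = 18 > μ = 1.00000, the bound 1/18 is < 1 and informative.)

P[X ≥ 18] ≤ 1/18 ≈ 0.05556.


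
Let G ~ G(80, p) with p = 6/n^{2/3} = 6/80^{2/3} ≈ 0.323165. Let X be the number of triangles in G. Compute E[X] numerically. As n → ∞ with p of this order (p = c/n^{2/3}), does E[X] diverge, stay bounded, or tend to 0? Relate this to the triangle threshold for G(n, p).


Number of potential triangles: C(80, 3) = 82160.
Each occurs with probability p³ ≈ (0.323165)³ ≈ 3.37500000e-02.
By linearity: E[X] = C(80, 3)·p³ ≈ 82160 · 3.37500000e-02 ≈ 2772.900000.
Since α = 2/3 < 1, p = c/n^{2/3} ≫ 1/n is above the triangle threshold p ~ 1/n. Asymptotically E[X] ~ (c³/6)·n^{3(1−α)} = (6³/6)·n^{1} → ∞; triangles are abundant w.h.p.

E[X] ≈ 2772.900000; in regime p = Θ(1/n^{2/3}) E[X] diverges (above the triangle threshold p ~ 1/n).


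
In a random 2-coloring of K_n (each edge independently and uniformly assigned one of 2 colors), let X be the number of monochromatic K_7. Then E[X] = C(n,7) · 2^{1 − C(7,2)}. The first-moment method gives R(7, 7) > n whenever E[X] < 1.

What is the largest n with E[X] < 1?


We need C(n, 7) · 2^{1 − 21} < 1, i.e. C(n, 7) < 2^{21 − 1} = 1048576.
Check values of n near the boundary:
  n = 24: C(24, 7) = 346104; 346104 < 1048576? YES
  n = 25: C(25, 7) = 480700; 480700 < 1048576? YES
  n = 26: C(26, 7) = 657800; 657800 < 1048576? YES
  n = 27: C(27, 7) = 888030; 888030 < 1048576? YES
  n = 28: C(28, 7) = 1184040; 1184040 < 1048576? NO
The largest n with C(n, 7) < 1048576 is n = 27 (where E[X] = 444015/524288 ≈ 0.847). Hence R(7, 7) > 27, i.e. R(7, 7) ≥ 28.

Largest n = 27; hence R(7, 7) > 27.


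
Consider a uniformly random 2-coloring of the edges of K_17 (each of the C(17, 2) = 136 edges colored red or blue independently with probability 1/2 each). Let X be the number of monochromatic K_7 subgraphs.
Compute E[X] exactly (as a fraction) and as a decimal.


Let X = Σ_S X_S over the C(17, 7) = 19448 subsets S of size 7, where X_S = 1 if the K_7 on S is monochromatic.
For a fixed S, the K_7 on S has C(7, 2) = 21 edges. P[all 21 edges red] = (1/2)^21, and likewise for blue, so P[monochromatic] = 2·(1/2)^21 = 2^{1 − 21} = 1/1048576.
Summing: E[X] = C(17, 7) · 2^{1 − 21} = 19448 · 1/1048576 = 2431/131072.
Numerically: E[X] ≈ 0.019.

E[X] = C(17,7)·2^(1−C(7,2)) = 2431/131072 ≈ 0.019.


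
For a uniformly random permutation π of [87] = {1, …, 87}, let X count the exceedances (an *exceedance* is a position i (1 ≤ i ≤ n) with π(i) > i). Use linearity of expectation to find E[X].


Write X = Σ_{i=1}^{87} X_i, where X_i = 1_{π(i) > i}.
For each fixed i, π(i) is uniform over {1, …, 87} (marginal of a uniform permutation), so P[π(i) > i] = (n − i)/n. Summing: Σ_{i=1}^{87} (n − i)/n = (0 + 1 + … + 86)/87 = 87(87 − 1)/(2·87) = (87 − 1)/2.
Hence E[X] = Σ_{i=1}^{87} (87 − i)/87 = 43 ≈ 43.000.

E[X] = 43 = 43.000.


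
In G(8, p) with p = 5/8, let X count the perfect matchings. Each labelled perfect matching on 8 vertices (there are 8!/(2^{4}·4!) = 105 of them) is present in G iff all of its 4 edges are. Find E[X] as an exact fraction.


K_8 has 8!/(2^{4}·4!) = 105 labelled perfect matchings.
For each such perfect matching H, let X_H = 1 if all 4 edges of H are present in G. Then P[X_H = 1] = p^{4} = (5/8)^{4} = 625/4096.
Summing the indicators: E[X] = Σ_H E[X_H] = 105 · p^{4} = 105 · 625/4096 = 65625/4096.
Numerically: E[X] ≈ 16.022.

E[X] = 105 · (5/8)^{4} = 65625/4096 ≈ 16.022.


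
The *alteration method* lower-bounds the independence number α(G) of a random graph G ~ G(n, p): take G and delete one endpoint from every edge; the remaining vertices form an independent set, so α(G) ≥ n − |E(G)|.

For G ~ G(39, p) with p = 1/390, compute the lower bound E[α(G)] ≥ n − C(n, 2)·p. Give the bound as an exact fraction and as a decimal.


E[|E(G)|] = C(39, 2)·p = 741 · (1/390) = 19/10.
E[α(G)] ≥ n − E[|E(G)|] = 39 − 19/10 = 371/10.
Numerically: ≈ 37.100000.
(This is only a lower bound; the true E[α(G)] may be larger.)

E[α(G)] ≥ 371/10 ≈ 37.100000.


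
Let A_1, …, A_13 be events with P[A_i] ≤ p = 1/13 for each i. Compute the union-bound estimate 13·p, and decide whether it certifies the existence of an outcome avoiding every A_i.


Union bound: P[∪_{i=1}^{13} A_i] ≤ Σ_i P[A_i] ≤ 13·p = 13·(1/13) = 1.
Numerically: 1 ≈ 1.00000.
Is 1 < 1? NO.
Since the bound 1 is ≥ 1, the union bound is uninformative here; it does NOT by itself certify existence.

13·p = 1 ≈ 1.00000; existence NOT certified by the union bound.


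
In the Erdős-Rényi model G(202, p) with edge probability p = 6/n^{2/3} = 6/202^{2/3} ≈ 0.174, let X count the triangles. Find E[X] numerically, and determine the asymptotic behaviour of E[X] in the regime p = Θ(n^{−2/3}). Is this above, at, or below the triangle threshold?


Number of potential triangles: C(202, 3) = 1353400.
Each occurs with probability p³ ≈ (0.174)³ ≈ 5.29360e-03.
By linearity: E[X] = C(202, 3)·p³ ≈ 1353400 · 5.29360e-03 ≈ 7164.356.
Since α = 2/3 < 1, p = c/n^{2/3} ≫ 1/n is above the triangle threshold p ~ 1/n. Asymptotically E[X] ~ (c³/6)·n^{3(1−α)} = (6³/6)·n^{1} → ∞; triangles are abundant w.h.p.

E[X] ≈ 7164.356; in regime p = Θ(1/n^{2/3}) E[X] diverges (above the triangle threshold p ~ 1/n).


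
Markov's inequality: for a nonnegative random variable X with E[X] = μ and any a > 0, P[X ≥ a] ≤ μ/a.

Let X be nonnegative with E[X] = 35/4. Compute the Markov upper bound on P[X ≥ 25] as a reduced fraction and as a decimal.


μ = E[X] = 35/4, a = 25.
Markov: P[X ≥ 25] ≤ μ/a = (35/4)/25 = 7/20.
Numerically: ≈ 0.35000.
(Since a = 25 > μ = 8.75000, the bound 7/20 is < 1 and informative.)

P[X ≥ 25] ≤ 7/20 ≈ 0.35000.


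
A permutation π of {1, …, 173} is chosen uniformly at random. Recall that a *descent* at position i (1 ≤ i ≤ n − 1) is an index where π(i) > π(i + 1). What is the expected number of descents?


Write X = Σ X_I over i = 1, …, 172, with X_I the indicator of one descent.
There are 172 indicators.
For each fixed i, the pair (π(i), π(i+1)) is a uniformly random ordered pair of distinct values from {1, …, 173}; by symmetry P[π(i) > π(i+1)] = 1/2.
By linearity: E[X] = 172 · (1/2) = (173 − 1) · (1/2) = 86 ≈ 86.000.

E[X] = 86 = 86.000.


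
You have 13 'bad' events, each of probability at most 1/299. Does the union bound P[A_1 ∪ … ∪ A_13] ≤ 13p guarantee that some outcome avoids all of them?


Union bound: P[∪_{i=1}^{13} A_i] ≤ Σ_i P[A_i] ≤ 13·p = 13·(1/299) = 1/23.
Numerically: 1/23 ≈ 0.0434783.
Is 1/23 < 1? YES.
Since P[∪ A_i] ≤ 1/23 < 1, the complement has P[∩ A_i^c] ≥ 1 − 1/23 = 22/23 > 0, so some outcome avoids every A_i.

13·p = 1/23 ≈ 0.0434783; existence CERTIFIED by the union bound.


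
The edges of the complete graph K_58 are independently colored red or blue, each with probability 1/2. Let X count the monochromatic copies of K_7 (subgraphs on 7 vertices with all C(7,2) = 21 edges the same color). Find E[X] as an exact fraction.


Let X = Σ_S X_S over the C(58, 7) = 300674088 subsets S of size 7, where X_S = 1 if the K_7 on S is monochromatic.
For a fixed S, the K_7 on S has C(7, 2) = 21 edges. P[all 21 edges red] = (1/2)^21, and likewise for blue, so P[monochromatic] = 2·(1/2)^21 = 2^{1 − 21} = 1/1048576.
By linearity: E[X] = C(58, 7) · 2^{1 − 21} = 300674088 · 1/1048576 = 37584261/131072.
Numerically: E[X] ≈ 286.7452.

E[X] = C(58,7)·2^(1−C(7,2)) = 37584261/131072 ≈ 286.7452.


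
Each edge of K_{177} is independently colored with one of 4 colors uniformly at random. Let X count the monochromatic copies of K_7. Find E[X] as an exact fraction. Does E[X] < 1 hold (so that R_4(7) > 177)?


E[X] = C(177, 7) · 4^{1 − 21} = 957664425960 · 4^{−20} = 957664425960/1099511627776.
As a reduced fraction: E[X] = 119708053245/137438953472 ≈ 0.87099.
Is E[X] < 1? YES.
Since E[X] < 1, there exists a 4-coloring of K_{177} with no monochromatic K_7; hence R_4(7) > 177.

E[X] = 119708053245/137438953472 ≈ 0.87099; E[X] < 1, so R_4(7) > 177.


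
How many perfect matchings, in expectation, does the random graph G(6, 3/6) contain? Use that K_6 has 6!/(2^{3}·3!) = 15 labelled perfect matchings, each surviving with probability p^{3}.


K_6 has 6!/(2^{3}·3!) = 15 labelled perfect matchings.
For each such perfect matching H, let X_H = 1 if all 3 edges of H are present in G. Then P[X_H = 1] = p^{3} = (1/2)^{3} = 1/8.
Summing the indicators: E[X] = Σ_H E[X_H] = 15 · p^{3} = 15 · 1/8 = 15/8.
Numerically: E[X] ≈ 1.875.

E[X] = 15 · (1/2)^{3} = 15/8 ≈ 1.875.


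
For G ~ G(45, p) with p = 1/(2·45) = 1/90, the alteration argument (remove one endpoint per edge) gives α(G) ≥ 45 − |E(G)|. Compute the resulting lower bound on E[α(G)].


E[|E(G)|] = C(45, 2)·p = 990 · (1/90) = 11.
E[α(G)] ≥ n − E[|E(G)|] = 45 − 11 = 34.
Numerically: ≈ 34.0000.
(This is only a lower bound; the true E[α(G)] may be larger.)

E[α(G)] ≥ 34 ≈ 34.0000.


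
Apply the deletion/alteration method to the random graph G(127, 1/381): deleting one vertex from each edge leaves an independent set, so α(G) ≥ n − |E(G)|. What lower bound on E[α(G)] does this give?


E[|E(G)|] = C(127, 2)·p = 8001 · (1/381) = 21.
E[α(G)] ≥ n − E[|E(G)|] = 127 − 21 = 106.
Numerically: ≈ 106.000.
(This is only a lower bound; the true E[α(G)] may be larger.)

E[α(G)] ≥ 106 ≈ 106.000.


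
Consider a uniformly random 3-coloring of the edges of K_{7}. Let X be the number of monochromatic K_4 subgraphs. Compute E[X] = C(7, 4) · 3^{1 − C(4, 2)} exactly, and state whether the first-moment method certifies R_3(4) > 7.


E[X] = C(7, 4) · 3^{1 − 6} = 35 · 3^{−5} = 35/243.
As a reduced fraction: E[X] = 35/243 ≈ 0.1440.
Is E[X] < 1? YES.
Since E[X] < 1, there exists a 3-coloring of K_{7} with no monochromatic K_4; hence R_3(4) > 7.

E[X] = 35/243 ≈ 0.1440; E[X] < 1, so R_3(4) > 7.


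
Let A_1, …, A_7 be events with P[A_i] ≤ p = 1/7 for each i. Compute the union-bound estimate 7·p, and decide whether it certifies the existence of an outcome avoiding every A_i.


Union bound: P[∪_{i=1}^{7} A_i] ≤ Σ_i P[A_i] ≤ 7·p = 7·(1/7) = 1.
Numerically: 1 ≈ 1.000.
Is 1 < 1? NO.
Since the bound 1 is ≥ 1, the union bound is uninformative here; it does NOT by itself certify existence.

7·p = 1 ≈ 1.000; existence NOT certified by the union bound.


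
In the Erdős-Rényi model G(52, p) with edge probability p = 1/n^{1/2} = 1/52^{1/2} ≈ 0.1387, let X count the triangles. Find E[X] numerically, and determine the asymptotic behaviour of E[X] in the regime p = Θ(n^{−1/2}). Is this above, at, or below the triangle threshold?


Number of potential triangles: C(52, 3) = 22100.
Each occurs with probability p³ ≈ (0.1387)³ ≈ 2.666828e-03.
By linearity: E[X] = C(52, 3)·p³ ≈ 22100 · 2.666828e-03 ≈ 58.9369.
Since α = 1/2 < 1, p = c/n^{1/2} ≫ 1/n is above the triangle threshold p ~ 1/n. Asymptotically E[X] ~ (c³/6)·n^{3(1−α)} = (1³/6)·n^{1.5} → ∞; triangles are abundant w.h.p.

E[X] ≈ 58.9369; in regime p = Θ(1/n^{1/2}) E[X] diverges (above the triangle threshold p ~ 1/n).


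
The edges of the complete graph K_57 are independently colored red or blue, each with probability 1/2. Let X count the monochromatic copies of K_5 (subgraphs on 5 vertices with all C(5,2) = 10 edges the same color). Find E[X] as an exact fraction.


Let X = Σ_S X_S over the C(57, 5) = 4187106 subsets S of size 5, where X_S = 1 if the K_5 on S is monochromatic.
For a fixed S, the K_5 on S has C(5, 2) = 10 edges. P[all 10 edges red] = (1/2)^10, and likewise for blue, so P[monochromatic] = 2·(1/2)^10 = 2^{1 − 10} = 1/512.
Summing: E[X] = C(57, 5) · 2^{1 − 10} = 4187106 · 1/512 = 2093553/256.
Numerically: E[X] ≈ 8177.941406.

E[X] = C(57,5)·2^(1−C(5,2)) = 2093553/256 ≈ 8177.941406.


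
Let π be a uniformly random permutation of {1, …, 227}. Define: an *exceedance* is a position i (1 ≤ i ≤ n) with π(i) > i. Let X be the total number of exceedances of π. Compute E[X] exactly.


Write X = Σ_{i=1}^{227} X_i, where X_i = 1_{π(i) > i}.
For each fixed i, π(i) is uniform over {1, …, 227} (marginal of a uniform permutation), so P[π(i) > i] = (n − i)/n. Summing: Σ_{i=1}^{227} (n − i)/n = (0 + 1 + … + 226)/227 = 227(227 − 1)/(2·227) = (227 − 1)/2.
Hence E[X] = Σ_{i=1}^{227} (227 − i)/227 = 113 ≈ 113.000000.

E[X] = 113 = 113.000000.


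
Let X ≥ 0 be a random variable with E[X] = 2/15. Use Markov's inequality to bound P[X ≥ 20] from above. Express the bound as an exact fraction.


μ = E[X] = 2/15, a = 20.
Markov: P[X ≥ 20] ≤ μ/a = (2/15)/20 = 1/150.
Numerically: ≈ 0.007.
(Since a = 20 > μ = 0.133, the bound 1/150 is < 1 and informative.)

P[X ≥ 20] ≤ 1/150 ≈ 0.007.


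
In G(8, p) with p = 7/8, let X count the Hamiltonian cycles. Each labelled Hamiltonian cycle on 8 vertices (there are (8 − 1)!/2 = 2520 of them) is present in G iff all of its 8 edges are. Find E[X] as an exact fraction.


K_8 has (8 − 1)!/2 = 2520 labelled Hamiltonian cycles.
For each such Hamiltonian cycle H, let X_H = 1 if all 8 edges of H are present in G. Then P[X_H = 1] = p^{8} = (7/8)^{8} = 5764801/16777216.
By linearity of expectation: E[X] = Σ_H E[X_H] = 2520 · p^{8} = 2520 · 5764801/16777216 = 1815912315/2097152.
Numerically: E[X] ≈ 865.89.

E[X] = 2520 · (7/8)^{8} = 1815912315/2097152 ≈ 865.89.


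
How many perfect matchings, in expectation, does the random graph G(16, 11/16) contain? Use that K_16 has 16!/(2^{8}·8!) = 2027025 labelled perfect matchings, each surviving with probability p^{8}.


K_16 has 16!/(2^{8}·8!) = 2027025 labelled perfect matchings.
For each such perfect matching H, let X_H = 1 if all 8 edges of H are present in G. Then P[X_H = 1] = p^{8} = (11/16)^{8} = 214358881/4294967296.
By linearity: E[X] = Σ_H E[X_H] = 2027025 · p^{8} = 2027025 · 214358881/4294967296 = 434510810759025/4294967296.
Numerically: E[X] ≈ 1.012e+05.

E[X] = 2027025 · (11/16)^{8} = 434510810759025/4294967296 ≈ 1.012e+05.


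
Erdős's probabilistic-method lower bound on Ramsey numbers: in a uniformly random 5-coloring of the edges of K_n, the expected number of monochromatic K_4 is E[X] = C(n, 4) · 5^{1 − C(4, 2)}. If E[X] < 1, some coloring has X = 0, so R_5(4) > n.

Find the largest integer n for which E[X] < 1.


We need C(n, 4) · 5^{1 − 6} < 1, i.e. C(n, 4) < 5^{6 − 1} = 3125.
Check values of n near the boundary:
  n = 14: C(14, 4) = 1001; 1001 < 3125? YES
  n = 15: C(15, 4) = 1365; 1365 < 3125? YES
  n = 16: C(16, 4) = 1820; 1820 < 3125? YES
  n = 17: C(17, 4) = 2380; 2380 < 3125? YES
  n = 18: C(18, 4) = 3060; 3060 < 3125? YES
  n = 19: C(19, 4) = 3876; 3876 < 3125? NO
  n = 20: C(20, 4) = 4845; 4845 < 3125? NO
  n = 21: C(21, 4) = 5985; 5985 < 3125? NO
The largest n with C(n, 4) < 3125 is n = 18 (where E[X] = 612/625 ≈ 0.97920). Hence R_5(4) > 18, i.e. R_5(4) ≥ 19.

Largest n = 18; hence R_5(4) > 18.


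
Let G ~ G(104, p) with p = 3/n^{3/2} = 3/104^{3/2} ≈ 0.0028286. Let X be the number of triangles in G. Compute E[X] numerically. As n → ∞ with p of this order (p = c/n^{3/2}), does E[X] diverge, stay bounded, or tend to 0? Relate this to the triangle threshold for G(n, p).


Number of potential triangles: C(104, 3) = 182104.
Each occurs with probability p³ ≈ (0.0028286)³ ≈ 2.2631521e-08.
By linearity: E[X] = C(104, 3)·p³ ≈ 182104 · 2.2631521e-08 ≈ 0.00412.
Since α = 3/2 > 1, p = c/n^{3/2} = o(1/n) is below the triangle threshold p ~ 1/n. Asymptotically E[X] ~ (c³/6)·n^{3(1−α)} = (3³/6)·n^{-1.5} → 0, so by Markov's inequality G has no triangles w.h.p.

E[X] ≈ 0.00412; in regime p = Θ(1/n^{3/2}) E[X] tends to 0 (below the triangle threshold p ~ 1/n).


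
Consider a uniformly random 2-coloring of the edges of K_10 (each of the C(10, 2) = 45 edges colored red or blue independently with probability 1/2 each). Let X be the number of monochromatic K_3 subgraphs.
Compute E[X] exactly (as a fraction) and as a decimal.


Let X = Σ_S X_S over the C(10, 3) = 120 subsets S of size 3, where X_S = 1 if the K_3 on S is monochromatic.
For a fixed S, the K_3 on S has C(3, 2) = 3 edges. P[all 3 edges red] = (1/2)^3, and likewise for blue, so P[monochromatic] = 2·(1/2)^3 = 2^{1 − 3} = 1/4.
By linearity of expectation: E[X] = C(10, 3) · 2^{1 − 3} = 120 · 1/4 = 30.
Numerically: E[X] ≈ 30.000000.

E[X] = C(10,3)·2^(1−C(3,2)) = 30 ≈ 30.000000.


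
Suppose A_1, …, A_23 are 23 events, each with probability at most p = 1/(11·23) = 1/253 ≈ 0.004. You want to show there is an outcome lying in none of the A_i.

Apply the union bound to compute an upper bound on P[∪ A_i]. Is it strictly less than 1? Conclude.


Union bound: P[∪_{i=1}^{23} A_i] ≤ Σ_i P[A_i] ≤ 23·p = 23·(1/253) = 1/11.
Numerically: 1/11 ≈ 0.091.
Is 1/11 < 1? YES.
Since P[∪ A_i] ≤ 1/11 < 1, the complement has P[∩ A_i^c] ≥ 1 − 1/11 = 10/11 > 0, so some outcome avoids every A_i.

23·p = 1/11 ≈ 0.091; existence CERTIFIED by the union bound.


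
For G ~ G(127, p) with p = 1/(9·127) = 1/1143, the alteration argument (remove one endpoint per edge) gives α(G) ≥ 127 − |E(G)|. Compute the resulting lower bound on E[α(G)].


E[|E(G)|] = C(127, 2)·p = 8001 · (1/1143) = 7.
E[α(G)] ≥ n − E[|E(G)|] = 127 − 7 = 120.
Numerically: ≈ 120.000.
(This is only a lower bound; the true E[α(G)] may be larger.)

E[α(G)] ≥ 120 ≈ 120.000.


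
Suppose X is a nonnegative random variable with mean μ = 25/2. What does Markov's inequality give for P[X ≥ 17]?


μ = E[X] = 25/2, a = 17.
Markov: P[X ≥ 17] ≤ μ/a = (25/2)/17 = 25/34.
Numerically: ≈ 0.735.
(Since a = 17 > μ = 12.500, the bound 25/34 is < 1 and informative.)

P[X ≥ 17] ≤ 25/34 ≈ 0.735.


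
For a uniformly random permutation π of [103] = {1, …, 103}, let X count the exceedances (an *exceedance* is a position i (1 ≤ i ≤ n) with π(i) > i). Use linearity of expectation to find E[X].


Write X = Σ_{i=1}^{103} X_i, where X_i = 1_{π(i) > i}.
For each fixed i, π(i) is uniform over {1, …, 103} (marginal of a uniform permutation), so P[π(i) > i] = (n − i)/n. Summing: Σ_{i=1}^{103} (n − i)/n = (0 + 1 + … + 102)/103 = 103(103 − 1)/(2·103) = (103 − 1)/2.
Hence E[X] = Σ_{i=1}^{103} (103 − i)/103 = 51 ≈ 51.000.

E[X] = 51 = 51.000.


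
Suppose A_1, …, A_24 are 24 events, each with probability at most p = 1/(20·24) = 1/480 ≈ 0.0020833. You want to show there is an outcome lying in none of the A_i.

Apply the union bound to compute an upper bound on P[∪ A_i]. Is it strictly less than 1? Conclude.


Union bound: P[∪_{i=1}^{24} A_i] ≤ Σ_i P[A_i] ≤ 24·p = 24·(1/480) = 1/20.
Numerically: 1/20 ≈ 0.0500000.
Is 1/20 < 1? YES.
Since P[∪ A_i] ≤ 1/20 < 1, the complement has P[∩ A_i^c] ≥ 1 − 1/20 = 19/20 > 0, so some outcome avoids every A_i.

24·p = 1/20 ≈ 0.0500000; existence CERTIFIED by the union bound.


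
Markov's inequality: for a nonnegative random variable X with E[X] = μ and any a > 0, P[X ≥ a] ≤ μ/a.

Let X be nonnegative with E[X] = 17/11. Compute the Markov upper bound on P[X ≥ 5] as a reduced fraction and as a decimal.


μ = E[X] = 17/11, a = 5.
Markov: P[X ≥ 5] ≤ μ/a = (17/11)/5 = 17/55.
Numerically: ≈ 0.3091.
(Since a = 5 > μ = 1.5455, the bound 17/55 is < 1 and informative.)

P[X ≥ 5] ≤ 17/55 ≈ 0.3091.


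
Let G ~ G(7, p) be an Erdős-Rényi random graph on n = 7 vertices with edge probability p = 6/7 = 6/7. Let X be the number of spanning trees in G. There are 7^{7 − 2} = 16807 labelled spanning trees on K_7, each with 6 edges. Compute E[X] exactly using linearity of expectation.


K_7 has 7^{7 − 2} = 16807 labelled spanning trees.
For each such spanning tree H, let X_H = 1 if all 6 edges of H are present in G. Then P[X_H = 1] = p^{6} = (6/7)^{6} = 46656/117649.
By linearity of expectation: E[X] = Σ_H E[X_H] = 16807 · p^{6} = 16807 · 46656/117649 = 46656/7.
Numerically: E[X] ≈ 6665.1.

E[X] = 16807 · (6/7)^{6} = 46656/7 ≈ 6665.1.


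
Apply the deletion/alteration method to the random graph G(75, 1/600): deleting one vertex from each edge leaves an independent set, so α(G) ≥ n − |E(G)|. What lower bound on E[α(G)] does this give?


E[|E(G)|] = C(75, 2)·p = 2775 · (1/600) = 37/8.
E[α(G)] ≥ n − E[|E(G)|] = 75 − 37/8 = 563/8.
Numerically: ≈ 70.37500.
(This is only a lower bound; the true E[α(G)] may be larger.)

E[α(G)] ≥ 563/8 ≈ 70.37500.


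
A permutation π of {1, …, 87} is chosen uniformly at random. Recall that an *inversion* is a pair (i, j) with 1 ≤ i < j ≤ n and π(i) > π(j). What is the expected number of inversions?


Write X = Σ X_I over the C(87, 2) = 3741 pairs i < j, with X_I the indicator of one inversion.
There are 3741 indicators.
For each fixed pair i < j, the values π(i) and π(j) are two distinct elements of {1, …, 87} in uniformly random order; by symmetry P[π(i) > π(j)] = 1/2.
By linearity: E[X] = 3741 · (1/2) = C(87, 2) · (1/2) = 3741/2 = 3741/2 ≈ 1870.5000.

E[X] = 3741/2 = 1870.5000.


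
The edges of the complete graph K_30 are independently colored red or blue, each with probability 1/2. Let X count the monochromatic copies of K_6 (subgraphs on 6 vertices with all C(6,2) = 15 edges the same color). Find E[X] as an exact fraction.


Let X = Σ_S X_S over the C(30, 6) = 593775 subsets S of size 6, where X_S = 1 if the K_6 on S is monochromatic.
For a fixed S, the K_6 on S has C(6, 2) = 15 edges. P[all 15 edges red] = (1/2)^15, and likewise for blue, so P[monochromatic] = 2·(1/2)^15 = 2^{1 − 15} = 1/16384.
By linearity: E[X] = C(30, 6) · 2^{1 − 15} = 593775 · 1/16384 = 593775/16384.
Numerically: E[X] ≈ 36.241.

E[X] = C(30,6)·2^(1−C(6,2)) = 593775/16384 ≈ 36.241.


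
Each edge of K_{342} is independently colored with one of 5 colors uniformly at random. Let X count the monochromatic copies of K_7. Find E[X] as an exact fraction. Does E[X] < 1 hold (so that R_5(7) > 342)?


E[X] = C(342, 7) · 5^{1 − 21} = 102073837467888 · 5^{−20} = 102073837467888/95367431640625.
As a reduced fraction: E[X] = 102073837467888/95367431640625 ≈ 1.070322.
Is E[X] < 1? NO.
Since E[X] ≥ 1, the first-moment bound is inconclusive at n = 342; it does NOT by itself certify R_5(7) > 342.

E[X] = 102073837467888/95367431640625 ≈ 1.070322; E[X] ≥ 1; first-moment method inconclusive here.


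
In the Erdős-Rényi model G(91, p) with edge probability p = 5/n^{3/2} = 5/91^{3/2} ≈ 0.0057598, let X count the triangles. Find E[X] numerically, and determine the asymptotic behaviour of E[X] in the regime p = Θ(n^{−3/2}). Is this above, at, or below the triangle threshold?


Number of potential triangles: C(91, 3) = 121485.
Each occurs with probability p³ ≈ (0.0057598)³ ≈ 1.9108375e-07.
By linearity: E[X] = C(91, 3)·p³ ≈ 121485 · 1.9108375e-07 ≈ 0.02321.
Since α = 3/2 > 1, p = c/n^{3/2} = o(1/n) is below the triangle threshold p ~ 1/n. Asymptotically E[X] ~ (c³/6)·n^{3(1−α)} = (5³/6)·n^{-1.5} → 0, so by Markov's inequality G has no triangles w.h.p.

E[X] ≈ 0.02321; in regime p = Θ(1/n^{3/2}) E[X] tends to 0 (below the triangle threshold p ~ 1/n).
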